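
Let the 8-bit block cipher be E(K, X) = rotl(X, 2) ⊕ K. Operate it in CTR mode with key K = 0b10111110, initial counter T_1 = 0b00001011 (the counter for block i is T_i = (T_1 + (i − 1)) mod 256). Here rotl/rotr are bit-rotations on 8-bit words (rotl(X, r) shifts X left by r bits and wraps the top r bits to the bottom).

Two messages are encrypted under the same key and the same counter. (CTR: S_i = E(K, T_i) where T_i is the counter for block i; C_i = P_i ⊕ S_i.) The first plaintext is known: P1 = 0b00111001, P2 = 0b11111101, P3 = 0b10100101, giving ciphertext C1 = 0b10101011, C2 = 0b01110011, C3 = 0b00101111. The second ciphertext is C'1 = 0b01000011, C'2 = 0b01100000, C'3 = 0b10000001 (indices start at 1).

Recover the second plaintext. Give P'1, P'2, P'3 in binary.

In CTR with a reused counter, both messages share the same keystream S_i, so C_i ⊕ C'_i = P_i ⊕ P'_i and thus P'_i = P_i ⊕ C_i ⊕ C'_i.
P'1: 0b00111001 ⊕ 0b10101011 ⊕ 0b01000011 = 0b11010001.
P'2: 0b11111101 ⊕ 0b01110011 ⊕ 0b01100000 = 0b11101110.
P'3: 0b10100101 ⊕ 0b00101111 ⊕ 0b10000001 = 0b00001011.

P'1 = 0b11010001, P'2 = 0b11101110, P'3 = 0b00001011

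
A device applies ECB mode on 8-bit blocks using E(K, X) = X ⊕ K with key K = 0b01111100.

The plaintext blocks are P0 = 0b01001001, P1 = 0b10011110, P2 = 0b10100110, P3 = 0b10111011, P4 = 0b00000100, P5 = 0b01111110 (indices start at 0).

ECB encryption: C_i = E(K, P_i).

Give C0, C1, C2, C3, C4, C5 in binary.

C0: E(K, 0b01001001) = 0b00110101.
C1: E(K, 0b10011110) = 0b11100010.
C2: E(K, 0b10100110) = 0b11011010.
C3: E(K, 0b10111011) = 0b11000111.
C4: E(K, 0b00000100) = 0b01111000.
C5: E(K, 0b01111110) = 0b00000010.

C0 = 0b00110101, C1 = 0b11100010, C2 = 0b11011010, C3 = 0b11000111, C4 = 0b01111000, C5 = 0b00000010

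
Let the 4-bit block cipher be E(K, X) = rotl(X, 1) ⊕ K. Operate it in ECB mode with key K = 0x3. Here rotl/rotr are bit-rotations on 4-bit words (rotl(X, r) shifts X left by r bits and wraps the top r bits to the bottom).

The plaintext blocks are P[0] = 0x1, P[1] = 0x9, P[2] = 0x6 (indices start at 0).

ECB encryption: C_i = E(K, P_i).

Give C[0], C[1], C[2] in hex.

C[0] = 0x1, C[1] = 0x0, C[2] = 0xF

C[0]: E(K, 0x1) = 0x1.
C[1]: E(K, 0x9) = 0x0.
C[2]: E(K, 0x6) = 0xF.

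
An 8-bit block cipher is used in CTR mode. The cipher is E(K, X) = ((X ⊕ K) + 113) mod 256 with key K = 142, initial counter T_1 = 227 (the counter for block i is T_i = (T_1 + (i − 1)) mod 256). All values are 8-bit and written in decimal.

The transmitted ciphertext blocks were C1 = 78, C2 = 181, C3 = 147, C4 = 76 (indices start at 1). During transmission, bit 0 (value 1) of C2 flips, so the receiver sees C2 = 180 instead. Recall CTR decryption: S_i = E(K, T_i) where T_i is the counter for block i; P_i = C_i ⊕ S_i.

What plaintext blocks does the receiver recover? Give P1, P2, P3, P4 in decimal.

Only C2 changed, to 180. In CTR, a change in C_i flips the same bit in P_i only; the keystream is unaffected. Decrypting the received ciphertext:
P1: T = 227, S = E(K, T) = 222; 78 ⊕ 222 = 144.
P2: T = 228, S = E(K, T) = 219; 180 ⊕ 219 = 111.
P3: T = 229, S = E(K, T) = 220; 147 ⊕ 220 = 79.
P4: T = 230, S = E(K, T) = 217; 76 ⊕ 217 = 149.
Blocks that differ from the original plaintext: P2.

P1 = 144, P2 = 111, P3 = 79, P4 = 149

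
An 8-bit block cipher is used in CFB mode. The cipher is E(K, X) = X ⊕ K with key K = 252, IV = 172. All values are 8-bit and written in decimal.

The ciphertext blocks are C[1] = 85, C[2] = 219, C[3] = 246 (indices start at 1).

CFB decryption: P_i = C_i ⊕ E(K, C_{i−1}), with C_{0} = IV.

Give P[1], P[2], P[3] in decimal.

P[1]: E(K, 172) = 80; 85 ⊕ 80 = 5.
P[2]: E(K, 85) = 169; 219 ⊕ 169 = 114.
P[3]: E(K, 219) = 39; 246 ⊕ 39 = 209.

P[1] = 5, P[2] = 114, P[3] = 209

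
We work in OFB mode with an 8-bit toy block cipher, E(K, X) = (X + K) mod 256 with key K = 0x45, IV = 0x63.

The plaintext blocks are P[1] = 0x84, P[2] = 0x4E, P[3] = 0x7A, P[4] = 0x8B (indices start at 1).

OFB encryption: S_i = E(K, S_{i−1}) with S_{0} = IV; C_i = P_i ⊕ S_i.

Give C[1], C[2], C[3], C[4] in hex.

C[1]: S = E(K, 0x63) = 0xA8; 0x84 ⊕ 0xA8 = 0x2C.
C[2]: S = E(K, 0xA8) = 0xED; 0x4E ⊕ 0xED = 0xA3.
C[3]: S = E(K, 0xED) = 0x32; 0x7A ⊕ 0x32 = 0x48.
C[4]: S = E(K, 0x32) = 0x77; 0x8B ⊕ 0x77 = 0xFC.

C[1] = 0x2C, C[2] = 0xA3, C[3] = 0x48, C[4] = 0xFC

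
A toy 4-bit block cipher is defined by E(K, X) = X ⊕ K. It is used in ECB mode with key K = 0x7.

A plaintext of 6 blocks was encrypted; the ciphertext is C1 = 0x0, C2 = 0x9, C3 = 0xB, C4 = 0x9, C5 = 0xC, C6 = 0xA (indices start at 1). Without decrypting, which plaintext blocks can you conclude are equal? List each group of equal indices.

P2 = P4

ECB encrypts each block independently with the same key, so equal ciphertext blocks imply equal plaintext blocks.
C2 = C4 = 0x9, so P2 = P4.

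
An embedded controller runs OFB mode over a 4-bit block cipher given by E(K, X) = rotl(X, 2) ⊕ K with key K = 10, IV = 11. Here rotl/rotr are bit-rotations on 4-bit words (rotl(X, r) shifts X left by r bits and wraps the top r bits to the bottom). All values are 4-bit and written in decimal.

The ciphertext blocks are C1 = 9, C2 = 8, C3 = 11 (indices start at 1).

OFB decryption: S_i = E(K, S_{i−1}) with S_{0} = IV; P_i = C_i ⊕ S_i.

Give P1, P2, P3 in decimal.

P1 = 13, P2 = 3, P3 = 15

P1: S = E(K, 11) = 4; 9 ⊕ 4 = 13.
P2: S = E(K, 4) = 11; 8 ⊕ 11 = 3.
P3: S = E(K, 11) = 4; 11 ⊕ 4 = 15.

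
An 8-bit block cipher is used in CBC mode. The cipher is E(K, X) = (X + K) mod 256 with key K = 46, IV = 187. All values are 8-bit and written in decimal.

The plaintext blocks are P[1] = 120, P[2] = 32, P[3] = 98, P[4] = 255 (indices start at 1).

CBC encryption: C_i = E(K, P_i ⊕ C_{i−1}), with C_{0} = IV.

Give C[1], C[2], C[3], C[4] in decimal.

C[1] = 241, C[2] = 255, C[3] = 203, C[4] = 98

C[1]: P[1] ⊕ 187 = 195; E(K, 195) = 241.
C[2]: P[2] ⊕ 241 = 209; E(K, 209) = 255.
C[3]: P[3] ⊕ 255 = 157; E(K, 157) = 203.
C[4]: P[4] ⊕ 203 = 52; E(K, 52) = 98.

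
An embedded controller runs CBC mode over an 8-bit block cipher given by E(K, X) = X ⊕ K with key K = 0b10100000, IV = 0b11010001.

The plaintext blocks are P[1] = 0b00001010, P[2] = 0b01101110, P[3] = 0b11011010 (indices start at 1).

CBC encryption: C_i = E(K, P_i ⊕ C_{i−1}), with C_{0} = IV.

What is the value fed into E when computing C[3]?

C[1]: P[1] ⊕ 0b11010001 = 0b11011011; E(K, 0b11011011) = 0b01111011.
C[2]: P[2] ⊕ 0b01111011 = 0b00010101; E(K, 0b00010101) = 0b10110101.
C[3]: P[3] ⊕ 0b10110101 = 0b01101111; E(K, 0b01101111) = 0b11001111.
So the input to E for block [3] is 0b01101111.

0b01101111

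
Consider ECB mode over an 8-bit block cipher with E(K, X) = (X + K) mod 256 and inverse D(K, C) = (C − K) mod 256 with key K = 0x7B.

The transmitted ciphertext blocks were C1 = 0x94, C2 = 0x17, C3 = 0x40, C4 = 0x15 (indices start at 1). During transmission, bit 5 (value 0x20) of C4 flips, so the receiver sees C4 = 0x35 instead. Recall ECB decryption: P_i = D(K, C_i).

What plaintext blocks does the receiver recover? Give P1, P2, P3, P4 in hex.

P1 = 0x19, P2 = 0x9C, P3 = 0xC5, P4 = 0xBA

Only C4 changed, to 0x35. In ECB, a change in C_i affects only P_i. Decrypting the received ciphertext:
P1: D(K, 0x94) = 0x19.
P2: D(K, 0x17) = 0x9C.
P3: D(K, 0x40) = 0xC5.
P4: D(K, 0x35) = 0xBA.
Blocks that differ from the original plaintext: P4.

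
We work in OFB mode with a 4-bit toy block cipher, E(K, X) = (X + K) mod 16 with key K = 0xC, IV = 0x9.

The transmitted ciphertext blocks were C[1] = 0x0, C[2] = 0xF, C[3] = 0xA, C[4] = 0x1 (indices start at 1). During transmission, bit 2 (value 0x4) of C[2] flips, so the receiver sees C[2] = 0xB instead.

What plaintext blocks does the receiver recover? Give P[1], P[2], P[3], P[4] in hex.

OFB decryption: S_i = E(K, S_{i−1}) with S_{0} = IV; P_i = C_i ⊕ S_i.
Only C[2] changed, to 0xB. In OFB, a change in C_i flips the same bit in P_i only; the keystream is unaffected. Decrypting the received ciphertext:
P[1]: S = E(K, 0x9) = 0x5; 0x0 ⊕ 0x5 = 0x5.
P[2]: S = E(K, 0x5) = 0x1; 0xB ⊕ 0x1 = 0xA.
P[3]: S = E(K, 0x1) = 0xD; 0xA ⊕ 0xD = 0x7.
P[4]: S = E(K, 0xD) = 0x9; 0x1 ⊕ 0x9 = 0x8.
Blocks that differ from the original plaintext: P[2].

P[1] = 0x5, P[2] = 0xA, P[3] = 0x7, P[4] = 0x8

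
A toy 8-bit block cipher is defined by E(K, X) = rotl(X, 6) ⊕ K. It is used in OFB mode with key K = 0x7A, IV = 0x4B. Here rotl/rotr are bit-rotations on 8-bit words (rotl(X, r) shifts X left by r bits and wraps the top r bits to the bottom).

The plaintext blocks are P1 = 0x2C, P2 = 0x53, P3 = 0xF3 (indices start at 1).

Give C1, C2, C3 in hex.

C1 = 0x84, C2 = 0x03, C3 = 0x9D

OFB encryption: S_i = E(K, S_{i−1}) with S_{0} = IV; C_i = P_i ⊕ S_i.
C1: S = E(K, 0x4B) = 0xA8; 0x2C ⊕ 0xA8 = 0x84.
C2: S = E(K, 0xA8) = 0x50; 0x53 ⊕ 0x50 = 0x03.
C3: S = E(K, 0x50) = 0x6E; 0xF3 ⊕ 0x6E = 0x9D.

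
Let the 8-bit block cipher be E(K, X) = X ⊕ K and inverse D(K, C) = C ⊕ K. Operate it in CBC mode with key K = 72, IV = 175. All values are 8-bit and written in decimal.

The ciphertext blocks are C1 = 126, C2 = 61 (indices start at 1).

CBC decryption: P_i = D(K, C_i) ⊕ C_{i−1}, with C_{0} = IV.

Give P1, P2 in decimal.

P1: D(K, 126) = 54; 54 ⊕ 175 = 153.
P2: D(K, 61) = 117; 117 ⊕ 126 = 11.

P1 = 153, P2 = 11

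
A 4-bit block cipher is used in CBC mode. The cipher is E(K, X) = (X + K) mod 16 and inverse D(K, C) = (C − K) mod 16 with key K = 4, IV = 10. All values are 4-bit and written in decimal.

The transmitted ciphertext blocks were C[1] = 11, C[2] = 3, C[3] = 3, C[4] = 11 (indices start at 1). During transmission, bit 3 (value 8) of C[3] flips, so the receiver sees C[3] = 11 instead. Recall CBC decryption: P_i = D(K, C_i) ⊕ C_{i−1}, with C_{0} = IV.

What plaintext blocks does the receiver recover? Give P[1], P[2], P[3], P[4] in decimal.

Only C[3] changed, to 11. In CBC, a change in C_i garbles P_i and flips the same bit in P_{i+1}. Decrypting the received ciphertext:
P[1]: D(K, 11) = 7; 7 ⊕ 10 = 13.
P[2]: D(K, 3) = 15; 15 ⊕ 11 = 4.
P[3]: D(K, 11) = 7; 7 ⊕ 3 = 4.
P[4]: D(K, 11) = 7; 7 ⊕ 11 = 12.
Blocks that differ from the original plaintext: P[3], P[4].

P[1] = 13, P[2] = 4, P[3] = 4, P[4] = 12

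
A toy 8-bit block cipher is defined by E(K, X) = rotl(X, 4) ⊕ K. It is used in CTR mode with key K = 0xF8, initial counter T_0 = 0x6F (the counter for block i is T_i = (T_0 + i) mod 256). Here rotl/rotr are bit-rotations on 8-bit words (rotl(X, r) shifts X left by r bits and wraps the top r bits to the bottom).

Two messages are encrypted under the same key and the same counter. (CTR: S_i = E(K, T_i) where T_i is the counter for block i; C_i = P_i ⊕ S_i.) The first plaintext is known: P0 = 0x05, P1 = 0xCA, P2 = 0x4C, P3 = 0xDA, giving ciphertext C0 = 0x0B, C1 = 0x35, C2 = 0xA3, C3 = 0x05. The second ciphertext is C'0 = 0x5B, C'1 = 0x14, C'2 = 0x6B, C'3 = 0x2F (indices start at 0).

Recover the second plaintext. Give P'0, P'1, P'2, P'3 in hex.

P'0 = 0x55, P'1 = 0xEB, P'2 = 0x84, P'3 = 0xF0

In CTR with a reused counter, both messages share the same keystream S_i, so C_i ⊕ C'_i = P_i ⊕ P'_i and thus P'_i = P_i ⊕ C_i ⊕ C'_i.
P'0: 0x05 ⊕ 0x0B ⊕ 0x5B = 0x55.
P'1: 0xCA ⊕ 0x35 ⊕ 0x14 = 0xEB.
P'2: 0x4C ⊕ 0xA3 ⊕ 0x6B = 0x84.
P'3: 0xDA ⊕ 0x05 ⊕ 0x2F = 0xF0.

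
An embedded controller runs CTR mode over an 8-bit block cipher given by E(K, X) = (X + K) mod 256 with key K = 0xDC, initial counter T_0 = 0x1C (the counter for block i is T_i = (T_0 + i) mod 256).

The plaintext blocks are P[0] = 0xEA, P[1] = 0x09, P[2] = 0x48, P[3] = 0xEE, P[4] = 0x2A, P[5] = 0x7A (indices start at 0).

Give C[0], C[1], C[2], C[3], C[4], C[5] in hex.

C[0] = 0x12, C[1] = 0xF0, C[2] = 0xB2, C[3] = 0x15, C[4] = 0xD6, C[5] = 0x87

CTR encryption: S_i = E(K, T_i) where T_i is the counter for block i; C_i = P_i ⊕ S_i.
C[0]: T = 0x1C, S = E(K, T) = 0xF8; 0xEA ⊕ 0xF8 = 0x12.
C[1]: T = 0x1D, S = E(K, T) = 0xF9; 0x09 ⊕ 0xF9 = 0xF0.
C[2]: T = 0x1E, S = E(K, T) = 0xFA; 0x48 ⊕ 0xFA = 0xB2.
C[3]: T = 0x1F, S = E(K, T) = 0xFB; 0xEE ⊕ 0xFB = 0x15.
C[4]: T = 0x20, S = E(K, T) = 0xFC; 0x2A ⊕ 0xFC = 0xD6.
C[5]: T = 0x21, S = E(K, T) = 0xFD; 0x7A ⊕ 0xFD = 0x87.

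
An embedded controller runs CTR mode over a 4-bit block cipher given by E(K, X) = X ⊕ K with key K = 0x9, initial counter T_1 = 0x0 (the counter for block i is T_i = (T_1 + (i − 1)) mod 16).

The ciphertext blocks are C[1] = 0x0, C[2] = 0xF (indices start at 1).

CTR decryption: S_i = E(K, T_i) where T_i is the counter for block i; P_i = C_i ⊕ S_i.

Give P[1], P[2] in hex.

P[1]: T = 0x0, S = E(K, T) = 0x9; 0x0 ⊕ 0x9 = 0x9.
P[2]: T = 0x1, S = E(K, T) = 0x8; 0xF ⊕ 0x8 = 0x7.

P[1] = 0x9, P[2] = 0x7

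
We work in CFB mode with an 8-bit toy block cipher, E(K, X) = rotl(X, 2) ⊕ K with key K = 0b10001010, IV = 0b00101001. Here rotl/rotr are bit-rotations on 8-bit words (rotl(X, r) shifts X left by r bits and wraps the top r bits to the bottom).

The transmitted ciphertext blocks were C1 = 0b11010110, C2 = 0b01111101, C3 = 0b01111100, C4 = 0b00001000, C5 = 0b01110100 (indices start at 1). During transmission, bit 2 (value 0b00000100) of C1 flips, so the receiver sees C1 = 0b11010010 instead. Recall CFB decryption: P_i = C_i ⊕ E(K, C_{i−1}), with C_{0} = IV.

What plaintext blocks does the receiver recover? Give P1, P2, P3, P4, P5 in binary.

P1 = 0b11111100, P2 = 0b10111100, P3 = 0b00000011, P4 = 0b01110011, P5 = 0b11011110

Only C1 changed, to 0b11010010. In CFB, a change in C_i flips the same bit in P_i and garbles P_{i+1}. Decrypting the received ciphertext:
P1: E(K, 0b00101001) = 0b00101110; 0b11010010 ⊕ 0b00101110 = 0b11111100.
P2: E(K, 0b11010010) = 0b11000001; 0b01111101 ⊕ 0b11000001 = 0b10111100.
P3: E(K, 0b01111101) = 0b01111111; 0b01111100 ⊕ 0b01111111 = 0b00000011.
P4: E(K, 0b01111100) = 0b01111011; 0b00001000 ⊕ 0b01111011 = 0b01110011.
P5: E(K, 0b00001000) = 0b10101010; 0b01110100 ⊕ 0b10101010 = 0b11011110.
Blocks that differ from the original plaintext: P1, P2.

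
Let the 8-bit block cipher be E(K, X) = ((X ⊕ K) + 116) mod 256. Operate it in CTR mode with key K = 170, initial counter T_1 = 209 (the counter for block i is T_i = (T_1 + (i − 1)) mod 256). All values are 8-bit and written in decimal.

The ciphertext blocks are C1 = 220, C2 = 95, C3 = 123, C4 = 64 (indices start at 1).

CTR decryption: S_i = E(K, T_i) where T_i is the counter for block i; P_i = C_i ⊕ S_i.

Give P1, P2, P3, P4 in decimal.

P1: T = 209, S = E(K, T) = 239; 220 ⊕ 239 = 51.
P2: T = 210, S = E(K, T) = 236; 95 ⊕ 236 = 179.
P3: T = 211, S = E(K, T) = 237; 123 ⊕ 237 = 150.
P4: T = 212, S = E(K, T) = 242; 64 ⊕ 242 = 178.

P1 = 51, P2 = 179, P3 = 150, P4 = 178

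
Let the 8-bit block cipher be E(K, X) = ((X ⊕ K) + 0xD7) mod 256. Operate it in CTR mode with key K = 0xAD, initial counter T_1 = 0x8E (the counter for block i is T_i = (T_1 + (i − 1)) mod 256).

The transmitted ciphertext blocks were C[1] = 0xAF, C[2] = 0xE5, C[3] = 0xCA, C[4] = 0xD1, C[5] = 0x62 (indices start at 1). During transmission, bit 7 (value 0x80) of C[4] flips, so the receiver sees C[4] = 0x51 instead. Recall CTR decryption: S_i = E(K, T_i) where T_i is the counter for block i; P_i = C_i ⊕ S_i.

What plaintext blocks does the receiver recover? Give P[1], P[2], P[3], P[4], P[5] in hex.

P[1] = 0x55, P[2] = 0x1C, P[3] = 0xDE, P[4] = 0x42, P[5] = 0x74

Only C[4] changed, to 0x51. In CTR, a change in C_i flips the same bit in P_i only; the keystream is unaffected. Decrypting the received ciphertext:
P[1]: T = 0x8E, S = E(K, T) = 0xFA; 0xAF ⊕ 0xFA = 0x55.
P[2]: T = 0x8F, S = E(K, T) = 0xF9; 0xE5 ⊕ 0xF9 = 0x1C.
P[3]: T = 0x90, S = E(K, T) = 0x14; 0xCA ⊕ 0x14 = 0xDE.
P[4]: T = 0x91, S = E(K, T) = 0x13; 0x51 ⊕ 0x13 = 0x42.
P[5]: T = 0x92, S = E(K, T) = 0x16; 0x62 ⊕ 0x16 = 0x74.
Blocks that differ from the original plaintext: P[4].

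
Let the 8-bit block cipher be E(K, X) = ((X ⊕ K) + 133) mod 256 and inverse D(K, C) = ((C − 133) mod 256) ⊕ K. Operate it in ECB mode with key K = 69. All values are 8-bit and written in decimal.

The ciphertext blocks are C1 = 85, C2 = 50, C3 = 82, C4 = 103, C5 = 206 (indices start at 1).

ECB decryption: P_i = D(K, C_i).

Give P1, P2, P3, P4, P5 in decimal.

P1: D(K, 85) = 149.
P2: D(K, 50) = 232.
P3: D(K, 82) = 136.
P4: D(K, 103) = 167.
P5: D(K, 206) = 12.

P1 = 149, P2 = 232, P3 = 136, P4 = 167, P5 = 12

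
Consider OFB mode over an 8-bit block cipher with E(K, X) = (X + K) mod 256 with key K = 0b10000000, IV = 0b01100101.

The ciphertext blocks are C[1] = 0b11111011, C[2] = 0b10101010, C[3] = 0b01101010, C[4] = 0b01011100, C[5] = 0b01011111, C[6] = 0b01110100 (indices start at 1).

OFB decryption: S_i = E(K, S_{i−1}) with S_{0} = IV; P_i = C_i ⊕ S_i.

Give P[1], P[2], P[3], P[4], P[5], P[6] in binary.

P[1]: S = E(K, 0b01100101) = 0b11100101; 0b11111011 ⊕ 0b11100101 = 0b00011110.
P[2]: S = E(K, 0b11100101) = 0b01100101; 0b10101010 ⊕ 0b01100101 = 0b11001111.
P[3]: S = E(K, 0b01100101) = 0b11100101; 0b01101010 ⊕ 0b11100101 = 0b10001111.
P[4]: S = E(K, 0b11100101) = 0b01100101; 0b01011100 ⊕ 0b01100101 = 0b00111001.
P[5]: S = E(K, 0b01100101) = 0b11100101; 0b01011111 ⊕ 0b11100101 = 0b10111010.
P[6]: S = E(K, 0b11100101) = 0b01100101; 0b01110100 ⊕ 0b01100101 = 0b00010001.

P[1] = 0b00011110, P[2] = 0b11001111, P[3] = 0b10001111, P[4] = 0b00111001, P[5] = 0b10111010, P[6] = 0b00010001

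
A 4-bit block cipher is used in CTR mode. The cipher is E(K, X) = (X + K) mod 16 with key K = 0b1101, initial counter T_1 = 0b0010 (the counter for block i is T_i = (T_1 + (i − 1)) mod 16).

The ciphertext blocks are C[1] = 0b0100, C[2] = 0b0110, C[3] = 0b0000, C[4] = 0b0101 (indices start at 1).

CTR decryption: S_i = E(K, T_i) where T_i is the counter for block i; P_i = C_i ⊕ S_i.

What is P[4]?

P[4] = 0b0111

P[4]: T = 0b0101, S = E(K, T) = 0b0010; 0b0101 ⊕ 0b0010 = 0b0111.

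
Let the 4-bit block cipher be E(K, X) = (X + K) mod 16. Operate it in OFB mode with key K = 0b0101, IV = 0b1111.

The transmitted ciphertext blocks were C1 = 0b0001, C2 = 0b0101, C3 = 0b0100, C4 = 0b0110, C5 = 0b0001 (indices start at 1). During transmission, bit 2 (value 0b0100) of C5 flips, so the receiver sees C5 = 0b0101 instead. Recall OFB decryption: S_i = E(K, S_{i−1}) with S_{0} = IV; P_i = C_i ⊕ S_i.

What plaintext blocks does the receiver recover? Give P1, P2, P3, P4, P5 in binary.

Only C5 changed, to 0b0101. In OFB, a change in C_i flips the same bit in P_i only; the keystream is unaffected. Decrypting the received ciphertext:
P1: S = E(K, 0b1111) = 0b0100; 0b0001 ⊕ 0b0100 = 0b0101.
P2: S = E(K, 0b0100) = 0b1001; 0b0101 ⊕ 0b1001 = 0b1100.
P3: S = E(K, 0b1001) = 0b1110; 0b0100 ⊕ 0b1110 = 0b1010.
P4: S = E(K, 0b1110) = 0b0011; 0b0110 ⊕ 0b0011 = 0b0101.
P5: S = E(K, 0b0011) = 0b1000; 0b0101 ⊕ 0b1000 = 0b1101.
Blocks that differ from the original plaintext: P5.

P1 = 0b0101, P2 = 0b1100, P3 = 0b1010, P4 = 0b0101, P5 = 0b1101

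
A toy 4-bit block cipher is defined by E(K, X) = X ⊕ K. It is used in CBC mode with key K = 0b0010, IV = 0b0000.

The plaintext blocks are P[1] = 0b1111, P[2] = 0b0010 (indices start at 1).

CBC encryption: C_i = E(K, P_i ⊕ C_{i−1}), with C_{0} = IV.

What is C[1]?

C[1] = 0b1101

C[1]: P[1] ⊕ 0b0000 = 0b1111; E(K, 0b1111) = 0b1101.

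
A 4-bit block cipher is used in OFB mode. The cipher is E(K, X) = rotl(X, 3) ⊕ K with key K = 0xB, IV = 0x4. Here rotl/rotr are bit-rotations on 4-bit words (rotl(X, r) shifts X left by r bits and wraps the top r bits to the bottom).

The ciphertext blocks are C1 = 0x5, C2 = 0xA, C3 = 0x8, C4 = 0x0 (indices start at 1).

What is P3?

P3 = 0x8

OFB decryption: S_i = E(K, S_{i−1}) with S_{0} = IV; P_i = C_i ⊕ S_i.
P1: S = E(K, 0x4) = 0x9; 0x5 ⊕ 0x9 = 0xC.
P2: S = E(K, 0x9) = 0x7; 0xA ⊕ 0x7 = 0xD.
P3: S = E(K, 0x7) = 0x0; 0x8 ⊕ 0x0 = 0x8.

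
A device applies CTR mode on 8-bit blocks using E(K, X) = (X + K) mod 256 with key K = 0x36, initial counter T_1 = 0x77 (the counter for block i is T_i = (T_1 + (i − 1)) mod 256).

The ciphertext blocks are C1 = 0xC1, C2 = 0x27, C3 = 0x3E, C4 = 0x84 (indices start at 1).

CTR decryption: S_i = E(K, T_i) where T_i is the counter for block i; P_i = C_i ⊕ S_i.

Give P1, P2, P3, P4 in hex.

P1 = 0x6C, P2 = 0x89, P3 = 0x91, P4 = 0x34

P1: T = 0x77, S = E(K, T) = 0xAD; 0xC1 ⊕ 0xAD = 0x6C.
P2: T = 0x78, S = E(K, T) = 0xAE; 0x27 ⊕ 0xAE = 0x89.
P3: T = 0x79, S = E(K, T) = 0xAF; 0x3E ⊕ 0xAF = 0x91.
P4: T = 0x7A, S = E(K, T) = 0xB0; 0x84 ⊕ 0xB0 = 0x34.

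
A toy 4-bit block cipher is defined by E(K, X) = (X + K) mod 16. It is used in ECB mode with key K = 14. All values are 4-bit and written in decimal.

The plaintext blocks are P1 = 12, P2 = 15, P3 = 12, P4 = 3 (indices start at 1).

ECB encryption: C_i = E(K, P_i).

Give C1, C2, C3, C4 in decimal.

C1: E(K, 12) = 10.
C2: E(K, 15) = 13.
C3: E(K, 12) = 10.
C4: E(K, 3) = 1.

C1 = 10, C2 = 13, C3 = 10, C4 = 1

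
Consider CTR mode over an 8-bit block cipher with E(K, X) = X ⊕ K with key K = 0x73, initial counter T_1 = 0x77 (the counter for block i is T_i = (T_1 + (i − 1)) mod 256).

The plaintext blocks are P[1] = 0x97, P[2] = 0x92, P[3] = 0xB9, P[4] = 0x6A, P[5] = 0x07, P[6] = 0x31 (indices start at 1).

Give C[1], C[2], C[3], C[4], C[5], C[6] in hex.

CTR encryption: S_i = E(K, T_i) where T_i is the counter for block i; C_i = P_i ⊕ S_i.
C[1]: T = 0x77, S = E(K, T) = 0x04; 0x97 ⊕ 0x04 = 0x93.
C[2]: T = 0x78, S = E(K, T) = 0x0B; 0x92 ⊕ 0x0B = 0x99.
C[3]: T = 0x79, S = E(K, T) = 0x0A; 0xB9 ⊕ 0x0A = 0xB3.
C[4]: T = 0x7A, S = E(K, T) = 0x09; 0x6A ⊕ 0x09 = 0x63.
C[5]: T = 0x7B, S = E(K, T) = 0x08; 0x07 ⊕ 0x08 = 0x0F.
C[6]: T = 0x7C, S = E(K, T) = 0x0F; 0x31 ⊕ 0x0F = 0x3E.

C[1] = 0x93, C[2] = 0x99, C[3] = 0xB3, C[4] = 0x63, C[5] = 0x0F, C[6] = 0x3E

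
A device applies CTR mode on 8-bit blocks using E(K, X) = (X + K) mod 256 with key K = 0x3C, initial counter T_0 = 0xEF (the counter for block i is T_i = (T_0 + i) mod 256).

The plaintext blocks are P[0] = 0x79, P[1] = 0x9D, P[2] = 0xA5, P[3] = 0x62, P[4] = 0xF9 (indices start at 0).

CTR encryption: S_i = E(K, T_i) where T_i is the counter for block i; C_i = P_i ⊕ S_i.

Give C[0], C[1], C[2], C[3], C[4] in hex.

C[0]: T = 0xEF, S = E(K, T) = 0x2B; 0x79 ⊕ 0x2B = 0x52.
C[1]: T = 0xF0, S = E(K, T) = 0x2C; 0x9D ⊕ 0x2C = 0xB1.
C[2]: T = 0xF1, S = E(K, T) = 0x2D; 0xA5 ⊕ 0x2D = 0x88.
C[3]: T = 0xF2, S = E(K, T) = 0x2E; 0x62 ⊕ 0x2E = 0x4C.
C[4]: T = 0xF3, S = E(K, T) = 0x2F; 0xF9 ⊕ 0x2F = 0xD6.

C[0] = 0x52, C[1] = 0xB1, C[2] = 0x88, C[3] = 0x4C, C[4] = 0xD6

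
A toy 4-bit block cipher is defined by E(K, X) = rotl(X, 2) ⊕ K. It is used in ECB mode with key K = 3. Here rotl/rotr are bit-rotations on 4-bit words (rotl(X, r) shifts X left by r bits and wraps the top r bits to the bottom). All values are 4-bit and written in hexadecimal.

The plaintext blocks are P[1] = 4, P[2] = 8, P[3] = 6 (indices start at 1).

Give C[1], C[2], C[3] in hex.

C[1] = 2, C[2] = 1, C[3] = A

ECB encryption: C_i = E(K, P_i).
C[1]: E(K, 4) = 2.
C[2]: E(K, 8) = 1.
C[3]: E(K, 6) = A.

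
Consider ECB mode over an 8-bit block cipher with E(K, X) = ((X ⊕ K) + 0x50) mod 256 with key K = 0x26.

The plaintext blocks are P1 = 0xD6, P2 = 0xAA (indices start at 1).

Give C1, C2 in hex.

C1 = 0x40, C2 = 0xDC

ECB encryption: C_i = E(K, P_i).
C1: E(K, 0xD6) = 0x40.
C2: E(K, 0xAA) = 0xDC.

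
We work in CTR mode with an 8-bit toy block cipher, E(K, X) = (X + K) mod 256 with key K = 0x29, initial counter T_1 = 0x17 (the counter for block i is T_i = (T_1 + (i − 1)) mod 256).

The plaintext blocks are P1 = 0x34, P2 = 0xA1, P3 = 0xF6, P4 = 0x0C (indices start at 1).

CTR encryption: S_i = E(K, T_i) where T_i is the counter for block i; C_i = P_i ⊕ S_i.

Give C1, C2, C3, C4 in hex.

C1 = 0x74, C2 = 0xE0, C3 = 0xB4, C4 = 0x4F

C1: T = 0x17, S = E(K, T) = 0x40; 0x34 ⊕ 0x40 = 0x74.
C2: T = 0x18, S = E(K, T) = 0x41; 0xA1 ⊕ 0x41 = 0xE0.
C3: T = 0x19, S = E(K, T) = 0x42; 0xF6 ⊕ 0x42 = 0xB4.
C4: T = 0x1A, S = E(K, T) = 0x43; 0x0C ⊕ 0x43 = 0x4F.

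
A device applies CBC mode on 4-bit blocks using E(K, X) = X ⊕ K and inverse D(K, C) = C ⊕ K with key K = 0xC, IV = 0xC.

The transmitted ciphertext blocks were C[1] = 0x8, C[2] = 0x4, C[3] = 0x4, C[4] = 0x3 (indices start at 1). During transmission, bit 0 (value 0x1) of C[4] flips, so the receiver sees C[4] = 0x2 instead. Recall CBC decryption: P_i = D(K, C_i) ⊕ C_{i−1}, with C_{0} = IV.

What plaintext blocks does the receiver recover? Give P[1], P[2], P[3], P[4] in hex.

Only C[4] changed, to 0x2. In CBC, a change in C_i garbles P_i and flips the same bit in P_{i+1}. Decrypting the received ciphertext:
P[1]: D(K, 0x8) = 0x4; 0x4 ⊕ 0xC = 0x8.
P[2]: D(K, 0x4) = 0x8; 0x8 ⊕ 0x8 = 0x0.
P[3]: D(K, 0x4) = 0x8; 0x8 ⊕ 0x4 = 0xC.
P[4]: D(K, 0x2) = 0xE; 0xE ⊕ 0x4 = 0xA.
Blocks that differ from the original plaintext: P[4].

P[1] = 0x8, P[2] = 0x0, P[3] = 0xC, P[4] = 0xA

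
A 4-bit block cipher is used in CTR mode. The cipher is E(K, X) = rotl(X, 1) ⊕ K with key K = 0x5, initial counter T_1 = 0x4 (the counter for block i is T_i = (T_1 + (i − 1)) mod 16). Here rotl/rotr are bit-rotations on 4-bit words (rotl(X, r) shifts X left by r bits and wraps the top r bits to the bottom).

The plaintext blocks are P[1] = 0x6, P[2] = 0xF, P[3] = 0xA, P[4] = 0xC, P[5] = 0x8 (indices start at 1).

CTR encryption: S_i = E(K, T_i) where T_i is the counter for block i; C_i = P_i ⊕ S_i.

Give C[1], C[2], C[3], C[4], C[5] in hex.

C[1]: T = 0x4, S = E(K, T) = 0xD; 0x6 ⊕ 0xD = 0xB.
C[2]: T = 0x5, S = E(K, T) = 0xF; 0xF ⊕ 0xF = 0x0.
C[3]: T = 0x6, S = E(K, T) = 0x9; 0xA ⊕ 0x9 = 0x3.
C[4]: T = 0x7, S = E(K, T) = 0xB; 0xC ⊕ 0xB = 0x7.
C[5]: T = 0x8, S = E(K, T) = 0x4; 0x8 ⊕ 0x4 = 0xC.

C[1] = 0xB, C[2] = 0x0, C[3] = 0x3, C[4] = 0x7, C[5] = 0xC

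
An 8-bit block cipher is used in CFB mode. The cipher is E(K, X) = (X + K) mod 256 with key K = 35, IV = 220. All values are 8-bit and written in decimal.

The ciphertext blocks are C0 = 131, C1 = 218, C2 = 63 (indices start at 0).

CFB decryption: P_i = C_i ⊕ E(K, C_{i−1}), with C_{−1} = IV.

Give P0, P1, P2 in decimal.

P0: E(K, 220) = 255; 131 ⊕ 255 = 124.
P1: E(K, 131) = 166; 218 ⊕ 166 = 124.
P2: E(K, 218) = 253; 63 ⊕ 253 = 194.

P0 = 124, P1 = 124, P2 = 194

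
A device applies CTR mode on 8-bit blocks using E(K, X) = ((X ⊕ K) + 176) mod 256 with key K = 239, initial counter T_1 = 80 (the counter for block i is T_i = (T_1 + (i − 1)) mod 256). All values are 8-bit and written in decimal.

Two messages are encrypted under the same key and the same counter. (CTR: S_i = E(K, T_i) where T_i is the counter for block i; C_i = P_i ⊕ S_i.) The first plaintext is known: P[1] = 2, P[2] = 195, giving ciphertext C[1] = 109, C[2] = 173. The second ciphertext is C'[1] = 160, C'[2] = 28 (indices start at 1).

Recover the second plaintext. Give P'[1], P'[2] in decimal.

P'[1] = 207, P'[2] = 114

In CTR with a reused counter, both messages share the same keystream S_i, so C_i ⊕ C'_i = P_i ⊕ P'_i and thus P'_i = P_i ⊕ C_i ⊕ C'_i.
P'[1]: 2 ⊕ 109 ⊕ 160 = 207.
P'[2]: 195 ⊕ 173 ⊕ 28 = 114.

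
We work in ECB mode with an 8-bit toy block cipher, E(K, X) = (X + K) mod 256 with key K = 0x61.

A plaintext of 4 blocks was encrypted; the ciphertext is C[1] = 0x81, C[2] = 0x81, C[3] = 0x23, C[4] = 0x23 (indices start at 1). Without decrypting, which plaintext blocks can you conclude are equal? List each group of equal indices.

P[1] = P[2]; P[3] = P[4]

ECB encrypts each block independently with the same key, so equal ciphertext blocks imply equal plaintext blocks.
C[1] = C[2] = 0x81, so P[1] = P[2].
C[3] = C[4] = 0x23, so P[3] = P[4].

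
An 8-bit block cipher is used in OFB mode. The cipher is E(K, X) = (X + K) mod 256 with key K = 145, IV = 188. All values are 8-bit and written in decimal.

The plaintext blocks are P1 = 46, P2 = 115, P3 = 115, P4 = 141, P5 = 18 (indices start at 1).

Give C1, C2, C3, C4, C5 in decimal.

OFB encryption: S_i = E(K, S_{i−1}) with S_{0} = IV; C_i = P_i ⊕ S_i.
C1: S = E(K, 188) = 77; 46 ⊕ 77 = 99.
C2: S = E(K, 77) = 222; 115 ⊕ 222 = 173.
C3: S = E(K, 222) = 111; 115 ⊕ 111 = 28.
C4: S = E(K, 111) = 0; 141 ⊕ 0 = 141.
C5: S = E(K, 0) = 145; 18 ⊕ 145 = 131.

C1 = 99, C2 = 173, C3 = 28, C4 = 141, C5 = 131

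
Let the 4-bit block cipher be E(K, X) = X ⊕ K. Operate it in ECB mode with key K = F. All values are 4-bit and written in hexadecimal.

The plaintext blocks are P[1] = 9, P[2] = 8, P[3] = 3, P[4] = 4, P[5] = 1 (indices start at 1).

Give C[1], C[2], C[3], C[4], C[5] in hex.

ECB encryption: C_i = E(K, P_i).
C[1]: E(K, 9) = 6.
C[2]: E(K, 8) = 7.
C[3]: E(K, 3) = C.
C[4]: E(K, 4) = B.
C[5]: E(K, 1) = E.

C[1] = 6, C[2] = 7, C[3] = C, C[4] = B, C[5] = E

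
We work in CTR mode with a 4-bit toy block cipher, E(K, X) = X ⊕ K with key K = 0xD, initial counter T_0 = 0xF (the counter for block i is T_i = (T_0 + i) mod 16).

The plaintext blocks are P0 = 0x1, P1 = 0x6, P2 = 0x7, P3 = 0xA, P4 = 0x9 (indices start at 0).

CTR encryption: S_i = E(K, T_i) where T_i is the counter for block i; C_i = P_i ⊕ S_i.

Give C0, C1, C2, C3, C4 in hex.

C0 = 0x3, C1 = 0xB, C2 = 0xB, C3 = 0x5, C4 = 0x7

C0: T = 0xF, S = E(K, T) = 0x2; 0x1 ⊕ 0x2 = 0x3.
C1: T = 0x0, S = E(K, T) = 0xD; 0x6 ⊕ 0xD = 0xB.
C2: T = 0x1, S = E(K, T) = 0xC; 0x7 ⊕ 0xC = 0xB.
C3: T = 0x2, S = E(K, T) = 0xF; 0xA ⊕ 0xF = 0x5.
C4: T = 0x3, S = E(K, T) = 0xE; 0x9 ⊕ 0xE = 0x7.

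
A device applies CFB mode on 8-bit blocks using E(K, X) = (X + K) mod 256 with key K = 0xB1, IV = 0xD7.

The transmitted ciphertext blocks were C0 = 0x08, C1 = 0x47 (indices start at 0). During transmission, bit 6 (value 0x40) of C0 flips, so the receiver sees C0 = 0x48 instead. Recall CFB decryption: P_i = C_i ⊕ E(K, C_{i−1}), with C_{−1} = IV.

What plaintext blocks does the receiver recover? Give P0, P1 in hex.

P0 = 0xC0, P1 = 0xBE

Only C0 changed, to 0x48. In CFB, a change in C_i flips the same bit in P_i and garbles P_{i+1}. Decrypting the received ciphertext:
P0: E(K, 0xD7) = 0x88; 0x48 ⊕ 0x88 = 0xC0.
P1: E(K, 0x48) = 0xF9; 0x47 ⊕ 0xF9 = 0xBE.
Blocks that differ from the original plaintext: P0, P1.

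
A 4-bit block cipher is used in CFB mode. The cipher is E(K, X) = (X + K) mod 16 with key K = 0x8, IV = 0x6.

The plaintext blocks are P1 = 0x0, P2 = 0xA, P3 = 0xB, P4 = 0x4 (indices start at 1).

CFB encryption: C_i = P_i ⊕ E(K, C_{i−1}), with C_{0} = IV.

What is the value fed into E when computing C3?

C1: E(K, 0x6) = 0xE; 0x0 ⊕ 0xE = 0xE.
C2: E(K, 0xE) = 0x6; 0xA ⊕ 0x6 = 0xC.
C3: E(K, 0xC) = 0x4; 0xB ⊕ 0x4 = 0xF.
So the input to E for block 3 is 0xC.

0xC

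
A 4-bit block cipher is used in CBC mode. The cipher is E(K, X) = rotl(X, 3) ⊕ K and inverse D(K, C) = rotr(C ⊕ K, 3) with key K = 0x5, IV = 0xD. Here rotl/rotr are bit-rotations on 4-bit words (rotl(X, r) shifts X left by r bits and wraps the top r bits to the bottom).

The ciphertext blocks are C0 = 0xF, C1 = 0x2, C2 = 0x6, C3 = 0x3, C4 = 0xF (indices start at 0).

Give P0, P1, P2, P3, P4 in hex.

P0 = 0x8, P1 = 0x1, P2 = 0x4, P3 = 0xA, P4 = 0x6

CBC decryption: P_i = D(K, C_i) ⊕ C_{i−1}, with C_{−1} = IV.
P0: D(K, 0xF) = 0x5; 0x5 ⊕ 0xD = 0x8.
P1: D(K, 0x2) = 0xE; 0xE ⊕ 0xF = 0x1.
P2: D(K, 0x6) = 0x6; 0x6 ⊕ 0x2 = 0x4.
P3: D(K, 0x3) = 0xC; 0xC ⊕ 0x6 = 0xA.
P4: D(K, 0xF) = 0x5; 0x5 ⊕ 0x3 = 0x6.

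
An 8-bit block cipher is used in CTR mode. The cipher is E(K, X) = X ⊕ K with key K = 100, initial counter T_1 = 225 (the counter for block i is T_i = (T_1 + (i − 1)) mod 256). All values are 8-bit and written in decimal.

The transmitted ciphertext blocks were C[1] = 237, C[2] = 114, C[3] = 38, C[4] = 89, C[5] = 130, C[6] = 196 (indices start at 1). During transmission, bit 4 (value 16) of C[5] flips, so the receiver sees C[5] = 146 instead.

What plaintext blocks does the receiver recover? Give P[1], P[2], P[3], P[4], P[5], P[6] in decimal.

P[1] = 104, P[2] = 244, P[3] = 161, P[4] = 217, P[5] = 19, P[6] = 70

CTR decryption: S_i = E(K, T_i) where T_i is the counter for block i; P_i = C_i ⊕ S_i.
Only C[5] changed, to 146. In CTR, a change in C_i flips the same bit in P_i only; the keystream is unaffected. Decrypting the received ciphertext:
P[1]: T = 225, S = E(K, T) = 133; 237 ⊕ 133 = 104.
P[2]: T = 226, S = E(K, T) = 134; 114 ⊕ 134 = 244.
P[3]: T = 227, S = E(K, T) = 135; 38 ⊕ 135 = 161.
P[4]: T = 228, S = E(K, T) = 128; 89 ⊕ 128 = 217.
P[5]: T = 229, S = E(K, T) = 129; 146 ⊕ 129 = 19.
P[6]: T = 230, S = E(K, T) = 130; 196 ⊕ 130 = 70.
Blocks that differ from the original plaintext: P[5].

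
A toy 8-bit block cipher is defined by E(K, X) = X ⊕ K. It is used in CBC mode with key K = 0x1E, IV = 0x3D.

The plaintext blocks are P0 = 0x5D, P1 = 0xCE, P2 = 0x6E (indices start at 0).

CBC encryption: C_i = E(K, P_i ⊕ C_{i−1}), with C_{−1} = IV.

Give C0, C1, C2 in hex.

C0: P0 ⊕ 0x3D = 0x60; E(K, 0x60) = 0x7E.
C1: P1 ⊕ 0x7E = 0xB0; E(K, 0xB0) = 0xAE.
C2: P2 ⊕ 0xAE = 0xC0; E(K, 0xC0) = 0xDE.

C0 = 0x7E, C1 = 0xAE, C2 = 0xDE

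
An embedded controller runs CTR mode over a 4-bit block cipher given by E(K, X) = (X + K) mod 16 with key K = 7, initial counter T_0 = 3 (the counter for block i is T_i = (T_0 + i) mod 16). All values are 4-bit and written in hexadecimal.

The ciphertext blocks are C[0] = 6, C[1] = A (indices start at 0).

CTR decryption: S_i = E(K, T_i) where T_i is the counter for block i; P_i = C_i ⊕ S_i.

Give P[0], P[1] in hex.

P[0]: T = 3, S = E(K, T) = A; 6 ⊕ A = C.
P[1]: T = 4, S = E(K, T) = B; A ⊕ B = 1.

P[0] = C, P[1] = 1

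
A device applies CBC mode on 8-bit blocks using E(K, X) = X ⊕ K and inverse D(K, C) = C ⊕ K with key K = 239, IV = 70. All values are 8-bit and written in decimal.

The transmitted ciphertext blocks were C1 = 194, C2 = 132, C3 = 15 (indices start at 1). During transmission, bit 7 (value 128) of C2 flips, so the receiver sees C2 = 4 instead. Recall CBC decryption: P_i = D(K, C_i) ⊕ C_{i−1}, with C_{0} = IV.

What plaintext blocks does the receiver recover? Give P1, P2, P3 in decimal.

P1 = 107, P2 = 41, P3 = 228

Only C2 changed, to 4. In CBC, a change in C_i garbles P_i and flips the same bit in P_{i+1}. Decrypting the received ciphertext:
P1: D(K, 194) = 45; 45 ⊕ 70 = 107.
P2: D(K, 4) = 235; 235 ⊕ 194 = 41.
P3: D(K, 15) = 224; 224 ⊕ 4 = 228.
Blocks that differ from the original plaintext: P2, P3.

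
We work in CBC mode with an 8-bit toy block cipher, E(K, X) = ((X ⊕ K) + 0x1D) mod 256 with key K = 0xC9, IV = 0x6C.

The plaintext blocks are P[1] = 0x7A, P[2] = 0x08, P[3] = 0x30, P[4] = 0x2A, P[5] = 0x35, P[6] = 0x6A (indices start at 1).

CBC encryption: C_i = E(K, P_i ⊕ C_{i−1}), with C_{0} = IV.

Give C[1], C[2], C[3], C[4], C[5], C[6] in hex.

C[1] = 0xFC, C[2] = 0x5A, C[3] = 0xC0, C[4] = 0x40, C[5] = 0xD9, C[6] = 0x97

C[1]: P[1] ⊕ 0x6C = 0x16; E(K, 0x16) = 0xFC.
C[2]: P[2] ⊕ 0xFC = 0xF4; E(K, 0xF4) = 0x5A.
C[3]: P[3] ⊕ 0x5A = 0x6A; E(K, 0x6A) = 0xC0.
C[4]: P[4] ⊕ 0xC0 = 0xEA; E(K, 0xEA) = 0x40.
C[5]: P[5] ⊕ 0x40 = 0x75; E(K, 0x75) = 0xD9.
C[6]: P[6] ⊕ 0xD9 = 0xB3; E(K, 0xB3) = 0x97.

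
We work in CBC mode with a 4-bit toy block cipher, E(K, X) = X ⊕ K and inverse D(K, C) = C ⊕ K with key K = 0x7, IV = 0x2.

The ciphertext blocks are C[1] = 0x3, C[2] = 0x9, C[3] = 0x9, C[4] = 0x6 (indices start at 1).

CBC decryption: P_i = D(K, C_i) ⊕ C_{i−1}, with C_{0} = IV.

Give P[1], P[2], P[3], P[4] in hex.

P[1] = 0x6, P[2] = 0xD, P[3] = 0x7, P[4] = 0x8

P[1]: D(K, 0x3) = 0x4; 0x4 ⊕ 0x2 = 0x6.
P[2]: D(K, 0x9) = 0xE; 0xE ⊕ 0x3 = 0xD.
P[3]: D(K, 0x9) = 0xE; 0xE ⊕ 0x9 = 0x7.
P[4]: D(K, 0x6) = 0x1; 0x1 ⊕ 0x9 = 0x8.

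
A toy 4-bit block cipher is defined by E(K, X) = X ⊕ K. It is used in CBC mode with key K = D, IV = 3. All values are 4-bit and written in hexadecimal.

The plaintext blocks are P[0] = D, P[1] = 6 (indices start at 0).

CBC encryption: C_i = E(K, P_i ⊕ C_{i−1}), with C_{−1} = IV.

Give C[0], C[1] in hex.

C[0]: P[0] ⊕ 3 = E; E(K, E) = 3.
C[1]: P[1] ⊕ 3 = 5; E(K, 5) = 8.

C[0] = 3, C[1] = 8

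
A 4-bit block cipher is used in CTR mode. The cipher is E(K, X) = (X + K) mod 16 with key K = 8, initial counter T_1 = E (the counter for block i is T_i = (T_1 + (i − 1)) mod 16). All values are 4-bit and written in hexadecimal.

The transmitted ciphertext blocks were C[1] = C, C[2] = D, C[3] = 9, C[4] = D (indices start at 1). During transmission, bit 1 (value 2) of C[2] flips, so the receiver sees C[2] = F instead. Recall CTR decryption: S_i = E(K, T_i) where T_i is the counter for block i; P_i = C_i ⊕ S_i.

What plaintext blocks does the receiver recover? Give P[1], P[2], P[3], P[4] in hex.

P[1] = A, P[2] = 8, P[3] = 1, P[4] = 4

Only C[2] changed, to F. In CTR, a change in C_i flips the same bit in P_i only; the keystream is unaffected. Decrypting the received ciphertext:
P[1]: T = E, S = E(K, T) = 6; C ⊕ 6 = A.
P[2]: T = F, S = E(K, T) = 7; F ⊕ 7 = 8.
P[3]: T = 0, S = E(K, T) = 8; 9 ⊕ 8 = 1.
P[4]: T = 1, S = E(K, T) = 9; D ⊕ 9 = 4.
Blocks that differ from the original plaintext: P[2].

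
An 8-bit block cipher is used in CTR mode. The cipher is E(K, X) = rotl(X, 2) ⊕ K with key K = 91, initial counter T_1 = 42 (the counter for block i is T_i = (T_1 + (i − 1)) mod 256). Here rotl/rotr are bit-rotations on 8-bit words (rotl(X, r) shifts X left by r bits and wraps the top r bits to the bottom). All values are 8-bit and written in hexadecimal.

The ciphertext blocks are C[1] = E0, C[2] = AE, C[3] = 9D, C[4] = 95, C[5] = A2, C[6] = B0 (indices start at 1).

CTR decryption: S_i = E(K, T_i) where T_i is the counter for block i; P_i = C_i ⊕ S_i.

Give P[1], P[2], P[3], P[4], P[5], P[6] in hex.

P[1]: T = 42, S = E(K, T) = 98; E0 ⊕ 98 = 78.
P[2]: T = 43, S = E(K, T) = 9C; AE ⊕ 9C = 32.
P[3]: T = 44, S = E(K, T) = 80; 9D ⊕ 80 = 1D.
P[4]: T = 45, S = E(K, T) = 84; 95 ⊕ 84 = 11.
P[5]: T = 46, S = E(K, T) = 88; A2 ⊕ 88 = 2A.
P[6]: T = 47, S = E(K, T) = 8C; B0 ⊕ 8C = 3C.

P[1] = 78, P[2] = 32, P[3] = 1D, P[4] = 11, P[5] = 2A, P[6] = 3C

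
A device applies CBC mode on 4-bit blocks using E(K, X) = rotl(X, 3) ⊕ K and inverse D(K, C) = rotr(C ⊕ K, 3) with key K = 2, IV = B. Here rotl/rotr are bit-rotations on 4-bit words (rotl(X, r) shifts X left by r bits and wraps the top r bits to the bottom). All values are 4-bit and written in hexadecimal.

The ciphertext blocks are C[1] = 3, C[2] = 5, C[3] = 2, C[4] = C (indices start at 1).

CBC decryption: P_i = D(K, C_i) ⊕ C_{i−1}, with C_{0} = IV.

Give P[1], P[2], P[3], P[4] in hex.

P[1]: D(K, 3) = 2; 2 ⊕ B = 9.
P[2]: D(K, 5) = E; E ⊕ 3 = D.
P[3]: D(K, 2) = 0; 0 ⊕ 5 = 5.
P[4]: D(K, C) = D; D ⊕ 2 = F.

P[1] = 9, P[2] = D, P[3] = 5, P[4] = F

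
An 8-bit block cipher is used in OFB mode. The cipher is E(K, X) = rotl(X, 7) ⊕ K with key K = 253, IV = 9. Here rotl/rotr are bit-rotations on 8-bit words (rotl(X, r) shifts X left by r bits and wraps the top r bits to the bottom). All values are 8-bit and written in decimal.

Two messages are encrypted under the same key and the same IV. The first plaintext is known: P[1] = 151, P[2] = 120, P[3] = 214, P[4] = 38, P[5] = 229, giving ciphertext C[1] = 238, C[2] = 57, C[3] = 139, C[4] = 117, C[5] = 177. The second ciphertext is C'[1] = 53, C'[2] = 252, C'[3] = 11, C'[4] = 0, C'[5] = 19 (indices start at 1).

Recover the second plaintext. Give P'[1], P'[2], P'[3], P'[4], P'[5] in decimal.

In OFB with a reused IV, both messages share the same keystream S_i, so C_i ⊕ C'_i = P_i ⊕ P'_i and thus P'_i = P_i ⊕ C_i ⊕ C'_i.
P'[1]: 151 ⊕ 238 ⊕ 53 = 76.
P'[2]: 120 ⊕ 57 ⊕ 252 = 189.
P'[3]: 214 ⊕ 139 ⊕ 11 = 86.
P'[4]: 38 ⊕ 117 ⊕ 0 = 83.
P'[5]: 229 ⊕ 177 ⊕ 19 = 71.

P'[1] = 76, P'[2] = 189, P'[3] = 86, P'[4] = 83, P'[5] = 71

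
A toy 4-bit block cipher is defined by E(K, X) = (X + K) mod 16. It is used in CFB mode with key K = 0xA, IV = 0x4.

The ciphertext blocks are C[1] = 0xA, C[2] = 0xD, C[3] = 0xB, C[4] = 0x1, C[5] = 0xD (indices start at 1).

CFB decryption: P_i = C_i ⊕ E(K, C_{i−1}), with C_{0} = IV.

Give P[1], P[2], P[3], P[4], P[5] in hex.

P[1] = 0x4, P[2] = 0x9, P[3] = 0xC, P[4] = 0x4, P[5] = 0x6

P[1]: E(K, 0x4) = 0xE; 0xA ⊕ 0xE = 0x4.
P[2]: E(K, 0xA) = 0x4; 0xD ⊕ 0x4 = 0x9.
P[3]: E(K, 0xD) = 0x7; 0xB ⊕ 0x7 = 0xC.
P[4]: E(K, 0xB) = 0x5; 0x1 ⊕ 0x5 = 0x4.
P[5]: E(K, 0x1) = 0xB; 0xD ⊕ 0xB = 0x6.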